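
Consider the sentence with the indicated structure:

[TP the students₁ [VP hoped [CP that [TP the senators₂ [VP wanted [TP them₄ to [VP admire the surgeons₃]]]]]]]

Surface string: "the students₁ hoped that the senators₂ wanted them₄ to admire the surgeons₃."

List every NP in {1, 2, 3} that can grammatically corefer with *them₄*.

*them* is a pronoun, so Principle B applies: it must be free in its binding domain.
Binding domain of *them₄*: the embedded TP, whose subject is the senators₂.
*the students₁* c-commands the pronoun but from outside its binding domain, and is not c-commanded by it → coindexation permitted.
*the senators₂* c-commands the pronoun within its binding domain → coindexation would violate Principle B.
*the surgeons₃*: the pronoun c-commands this R-expression → coindexation would violate Principle C on *the surgeons₃*.

{1}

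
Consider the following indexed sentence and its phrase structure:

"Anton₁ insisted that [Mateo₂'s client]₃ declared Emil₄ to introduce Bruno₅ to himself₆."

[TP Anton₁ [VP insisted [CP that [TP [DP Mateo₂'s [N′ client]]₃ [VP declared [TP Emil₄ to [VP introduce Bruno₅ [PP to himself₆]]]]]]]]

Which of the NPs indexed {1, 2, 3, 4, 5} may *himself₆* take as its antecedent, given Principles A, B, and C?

*himself* is an anaphor, so Principle A applies: it must be bound in its binding domain.
Binding domain of *himself₆*: the embedded TP, whose subject is Emil₄.
*Anton₁* c-commands the anaphor but is outside its binding domain → cannot satisfy Principle A.
*Mateo₂* does not c-command the anaphor → cannot bind it.
*[Mateo₂'s client]₃* c-commands the anaphor but is outside its binding domain → cannot satisfy Principle A.
*Emil₄* c-commands the anaphor within its binding domain → licit binder.
*Bruno₅* c-commands the anaphor within its binding domain → licit binder.

{4, 5}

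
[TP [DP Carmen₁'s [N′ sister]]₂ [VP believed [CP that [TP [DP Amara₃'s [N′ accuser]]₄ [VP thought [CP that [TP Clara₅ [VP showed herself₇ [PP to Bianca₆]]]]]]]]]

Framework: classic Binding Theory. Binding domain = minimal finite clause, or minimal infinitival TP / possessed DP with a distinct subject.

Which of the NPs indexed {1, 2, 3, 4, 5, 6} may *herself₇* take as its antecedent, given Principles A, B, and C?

{5}

*herself* is an anaphor, so Principle A applies: it must be bound in its binding domain.
Binding domain of *herself₇*: the embedded TP, whose subject is Clara₅.
*Carmen₁* does not c-command the anaphor → cannot bind it.
*[Carmen₁'s sister]₂* c-commands the anaphor but is outside its binding domain → cannot satisfy Principle A.
*Amara₃* does not c-command the anaphor → cannot bind it.
*[Amara₃'s accuser]₄* c-commands the anaphor but is outside its binding domain → cannot satisfy Principle A.
*Clara₅* c-commands the anaphor within its binding domain → licit binder.
*Bianca₆* does not c-command the anaphor → cannot bind it.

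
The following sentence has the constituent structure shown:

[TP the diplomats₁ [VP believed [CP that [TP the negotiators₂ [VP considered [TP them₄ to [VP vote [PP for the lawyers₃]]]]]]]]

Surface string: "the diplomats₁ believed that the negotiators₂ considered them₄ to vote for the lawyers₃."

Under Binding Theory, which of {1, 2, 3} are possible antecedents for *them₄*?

*them* is a pronoun, so Principle B applies: it must be free in its binding domain.
Binding domain of *them₄*: the embedded TP, whose subject is the negotiators₂.
*the diplomats₁* c-commands the pronoun but from outside its binding domain, and is not c-commanded by it → coindexation permitted.
*the negotiators₂* c-commands the pronoun within its binding domain → coindexation would violate Principle B.
*the lawyers₃*: the pronoun c-commands this R-expression → coindexation would violate Principle C on *the lawyers₃*.

{1}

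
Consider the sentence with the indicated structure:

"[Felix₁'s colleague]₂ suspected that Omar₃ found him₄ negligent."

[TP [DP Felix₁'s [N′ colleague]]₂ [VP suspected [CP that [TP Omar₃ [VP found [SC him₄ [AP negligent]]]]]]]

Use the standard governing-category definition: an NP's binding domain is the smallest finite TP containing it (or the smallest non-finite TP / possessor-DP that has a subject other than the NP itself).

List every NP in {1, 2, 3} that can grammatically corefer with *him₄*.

{1, 2}

*him* is a pronoun, so Principle B applies: it must be free in its binding domain.
Binding domain of *him₄*: the embedded TP, whose subject is Omar₃.
*Felix₁* and the pronoun do not c-command one another → neither Principle B nor Principle C is at stake; coindexation permitted.
*[Felix₁'s colleague]₂* c-commands the pronoun but from outside its binding domain, and is not c-commanded by it → coindexation permitted.
*Omar₃* c-commands the pronoun within its binding domain → coindexation would violate Principle B.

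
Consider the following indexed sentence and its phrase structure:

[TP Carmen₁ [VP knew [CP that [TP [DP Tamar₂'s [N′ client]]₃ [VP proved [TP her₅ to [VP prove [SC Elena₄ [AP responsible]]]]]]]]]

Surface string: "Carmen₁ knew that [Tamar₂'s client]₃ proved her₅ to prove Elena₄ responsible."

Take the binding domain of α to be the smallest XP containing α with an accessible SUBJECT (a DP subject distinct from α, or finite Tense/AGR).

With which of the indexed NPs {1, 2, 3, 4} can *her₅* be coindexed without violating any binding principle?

{1, 2}

*her* is a pronoun, so Principle B applies: it must be free in its binding domain.
Binding domain of *her₅*: the embedded TP, whose subject is [Tamar₂'s client]₃.
*Carmen₁* c-commands the pronoun but from outside its binding domain, and is not c-commanded by it → coindexation permitted.
*Tamar₂* and the pronoun do not c-command one another → neither Principle B nor Principle C is at stake; coindexation permitted.
*[Tamar₂'s client]₃* c-commands the pronoun within its binding domain → coindexation would violate Principle B.
*Elena₄*: the pronoun c-commands this R-expression → coindexation would violate Principle C on *Elena₄*.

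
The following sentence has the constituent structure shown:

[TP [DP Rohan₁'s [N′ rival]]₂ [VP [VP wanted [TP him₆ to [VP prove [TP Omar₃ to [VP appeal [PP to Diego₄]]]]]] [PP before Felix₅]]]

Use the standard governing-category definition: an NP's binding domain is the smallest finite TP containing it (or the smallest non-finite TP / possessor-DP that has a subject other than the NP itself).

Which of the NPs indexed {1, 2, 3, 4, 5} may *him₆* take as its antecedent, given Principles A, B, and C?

{1, 5}

*him* is a pronoun, so Principle B applies: it must be free in its binding domain.
Binding domain of *him₆*: the matrix TP, whose subject is [Rohan₁'s rival]₂.
*Rohan₁* and the pronoun do not c-command one another → neither Principle B nor Principle C is at stake; coindexation permitted.
*[Rohan₁'s rival]₂* c-commands the pronoun within its binding domain → coindexation would violate Principle B.
*Omar₃*: the pronoun c-commands this R-expression → coindexation would violate Principle C on *Omar₃*.
*Diego₄*: the pronoun c-commands this R-expression → coindexation would violate Principle C on *Diego₄*.
*Felix₅* and the pronoun do not c-command one another → neither Principle B nor Principle C is at stake; coindexation permitted.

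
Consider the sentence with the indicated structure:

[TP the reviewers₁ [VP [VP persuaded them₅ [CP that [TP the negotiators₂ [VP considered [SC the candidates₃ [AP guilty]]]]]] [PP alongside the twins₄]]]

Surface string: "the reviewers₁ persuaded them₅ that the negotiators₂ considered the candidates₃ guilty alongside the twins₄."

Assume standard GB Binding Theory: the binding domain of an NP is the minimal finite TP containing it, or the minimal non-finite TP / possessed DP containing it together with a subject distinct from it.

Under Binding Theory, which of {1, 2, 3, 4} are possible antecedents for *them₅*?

*them* is a pronoun, so Principle B applies: it must be free in its binding domain.
Binding domain of *them₅*: the matrix TP, whose subject is the reviewers₁.
*the reviewers₁* c-commands the pronoun within its binding domain → coindexation would violate Principle B.
*the negotiators₂*: the pronoun c-commands this R-expression → coindexation would violate Principle C on *the negotiators₂*.
*the candidates₃*: the pronoun c-commands this R-expression → coindexation would violate Principle C on *the candidates₃*.
*the twins₄* and the pronoun do not c-command one another → neither Principle B nor Principle C is at stake; coindexation permitted.

{4}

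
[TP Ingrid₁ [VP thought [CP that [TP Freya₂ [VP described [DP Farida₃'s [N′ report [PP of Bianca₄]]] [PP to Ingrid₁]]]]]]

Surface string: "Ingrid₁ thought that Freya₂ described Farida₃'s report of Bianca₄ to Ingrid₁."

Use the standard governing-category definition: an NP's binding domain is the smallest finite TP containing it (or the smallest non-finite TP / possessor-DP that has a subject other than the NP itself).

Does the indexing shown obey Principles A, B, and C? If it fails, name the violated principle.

The two coindexed NPs are *Ingrid₁* (the higher occurrence) and *Ingrid₁* (the lower occurrence).
*Ingrid₁* (the lower occurrence) is an R-expression. Principle C requires it to be free everywhere.
*Ingrid₁* (the higher occurrence) c-commands it and carries the same index.
The R-expression is bound → Principle C violation.

Principle C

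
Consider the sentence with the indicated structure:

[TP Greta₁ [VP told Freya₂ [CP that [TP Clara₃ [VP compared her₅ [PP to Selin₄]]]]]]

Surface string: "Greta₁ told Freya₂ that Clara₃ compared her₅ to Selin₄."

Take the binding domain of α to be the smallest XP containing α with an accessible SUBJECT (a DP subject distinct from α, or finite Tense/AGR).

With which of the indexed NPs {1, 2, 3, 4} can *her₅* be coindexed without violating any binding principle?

*her* is a pronoun, so Principle B applies: it must be free in its binding domain.
Binding domain of *her₅*: the embedded TP, whose subject is Clara₃.
*Greta₁* c-commands the pronoun but from outside its binding domain, and is not c-commanded by it → coindexation permitted.
*Freya₂* c-commands the pronoun but from outside its binding domain, and is not c-commanded by it → coindexation permitted.
*Clara₃* c-commands the pronoun within its binding domain → coindexation would violate Principle B.
*Selin₄*: the pronoun c-commands this R-expression → coindexation would violate Principle C on *Selin₄*.

{1, 2}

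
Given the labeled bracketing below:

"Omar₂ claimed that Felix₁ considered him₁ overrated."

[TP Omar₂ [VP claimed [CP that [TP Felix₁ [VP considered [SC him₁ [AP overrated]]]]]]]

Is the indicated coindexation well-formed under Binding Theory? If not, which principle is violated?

Principle B

The two coindexed NPs are *Felix₁* and *him₁*.
*him₁* is a pronoun. Its binding domain is the embedded TP, whose subject is Felix₁.
*Felix₁* c-commands it within that domain and carries the same index.
The pronoun is locally bound → Principle B violation.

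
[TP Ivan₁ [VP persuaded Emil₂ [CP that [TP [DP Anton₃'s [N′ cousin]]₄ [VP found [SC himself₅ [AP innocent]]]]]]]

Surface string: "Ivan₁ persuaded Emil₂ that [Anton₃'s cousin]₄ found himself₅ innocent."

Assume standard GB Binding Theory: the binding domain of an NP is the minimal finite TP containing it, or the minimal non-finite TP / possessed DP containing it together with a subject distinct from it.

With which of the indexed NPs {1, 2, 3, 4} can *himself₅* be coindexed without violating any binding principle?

*himself* is an anaphor, so Principle A applies: it must be bound in its binding domain.
Binding domain of *himself₅*: the embedded TP, whose subject is [Anton₃'s cousin]₄.
*Ivan₁* c-commands the anaphor but is outside its binding domain → cannot satisfy Principle A.
*Emil₂* c-commands the anaphor but is outside its binding domain → cannot satisfy Principle A.
*Anton₃* does not c-command the anaphor → cannot bind it.
*[Anton₃'s cousin]₄* c-commands the anaphor within its binding domain → licit binder.

{4}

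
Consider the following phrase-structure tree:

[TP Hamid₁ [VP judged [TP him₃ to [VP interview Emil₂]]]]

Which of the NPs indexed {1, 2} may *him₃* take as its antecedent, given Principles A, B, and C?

*him* is a pronoun, so Principle B applies: it must be free in its binding domain.
Binding domain of *him₃*: the matrix TP, whose subject is Hamid₁.
*Hamid₁* c-commands the pronoun within its binding domain → coindexation would violate Principle B.
*Emil₂*: the pronoun c-commands this R-expression → coindexation would violate Principle C on *Emil₂*.

none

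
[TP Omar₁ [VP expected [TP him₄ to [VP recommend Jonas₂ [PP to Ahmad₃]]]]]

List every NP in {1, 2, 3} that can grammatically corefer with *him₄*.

none

*him* is a pronoun, so Principle B applies: it must be free in its binding domain.
Binding domain of *him₄*: the matrix TP, whose subject is Omar₁.
*Omar₁* c-commands the pronoun within its binding domain → coindexation would violate Principle B.
*Jonas₂*: the pronoun c-commands this R-expression → coindexation would violate Principle C on *Jonas₂*.
*Ahmad₃*: the pronoun c-commands this R-expression → coindexation would violate Principle C on *Ahmad₃*.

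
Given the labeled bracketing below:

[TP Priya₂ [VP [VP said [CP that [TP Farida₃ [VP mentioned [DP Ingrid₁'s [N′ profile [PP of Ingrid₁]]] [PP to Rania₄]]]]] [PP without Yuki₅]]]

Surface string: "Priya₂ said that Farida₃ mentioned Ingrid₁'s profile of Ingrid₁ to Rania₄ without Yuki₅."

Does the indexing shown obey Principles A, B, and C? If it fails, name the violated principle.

The two coindexed NPs are *Ingrid₁* (the lower occurrence) and *Ingrid₁* (the higher occurrence).
*Ingrid₁* (the lower occurrence) is an R-expression. Principle C requires it to be free everywhere.
*Ingrid₁* (the higher occurrence) c-commands it and carries the same index.
The R-expression is bound → Principle C violation.

Principle C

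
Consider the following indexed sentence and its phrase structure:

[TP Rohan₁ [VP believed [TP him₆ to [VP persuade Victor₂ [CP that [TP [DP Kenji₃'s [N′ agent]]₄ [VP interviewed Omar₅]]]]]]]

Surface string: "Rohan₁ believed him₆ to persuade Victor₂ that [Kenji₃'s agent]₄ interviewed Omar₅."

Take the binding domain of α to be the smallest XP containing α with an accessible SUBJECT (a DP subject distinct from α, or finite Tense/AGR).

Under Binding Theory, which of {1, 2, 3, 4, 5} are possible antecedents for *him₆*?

*him* is a pronoun, so Principle B applies: it must be free in its binding domain.
Binding domain of *him₆*: the matrix TP, whose subject is Rohan₁.
*Rohan₁* c-commands the pronoun within its binding domain → coindexation would violate Principle B.
*Victor₂*: the pronoun c-commands this R-expression → coindexation would violate Principle C on *Victor₂*.
*Kenji₃*: the pronoun c-commands this R-expression → coindexation would violate Principle C on *Kenji₃*.
*[Kenji₃'s agent]₄*: the pronoun c-commands this R-expression → coindexation would violate Principle C on *[Kenji₃'s agent]₄*.
*Omar₅*: the pronoun c-commands this R-expression → coindexation would violate Principle C on *Omar₅*.

none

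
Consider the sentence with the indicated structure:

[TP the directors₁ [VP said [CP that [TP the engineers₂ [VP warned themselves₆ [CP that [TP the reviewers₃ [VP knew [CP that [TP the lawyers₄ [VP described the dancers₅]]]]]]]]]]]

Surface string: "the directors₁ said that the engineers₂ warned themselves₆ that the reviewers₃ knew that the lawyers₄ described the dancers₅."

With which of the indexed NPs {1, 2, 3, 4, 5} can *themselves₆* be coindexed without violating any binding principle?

{2}

*themselves* is an anaphor, so Principle A applies: it must be bound in its binding domain.
Binding domain of *themselves₆*: the embedded TP, whose subject is the engineers₂.
*the directors₁* c-commands the anaphor but is outside its binding domain → cannot satisfy Principle A.
*the engineers₂* c-commands the anaphor within its binding domain → licit binder.
*the reviewers₃* does not c-command the anaphor → cannot bind it.
*the lawyers₄* does not c-command the anaphor → cannot bind it.
*the dancers₅* does not c-command the anaphor → cannot bind it.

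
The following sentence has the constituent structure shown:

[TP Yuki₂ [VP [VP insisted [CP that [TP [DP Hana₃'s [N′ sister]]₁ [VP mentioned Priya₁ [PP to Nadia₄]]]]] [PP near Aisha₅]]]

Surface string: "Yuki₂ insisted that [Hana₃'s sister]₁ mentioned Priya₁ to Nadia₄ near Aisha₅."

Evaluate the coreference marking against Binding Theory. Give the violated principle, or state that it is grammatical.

The two coindexed NPs are *[Hana₃'s sister]₁* and *Priya₁*.
*Priya₁* is an R-expression. Principle C requires it to be free everywhere.
*[Hana₃'s sister]₁* c-commands it and carries the same index.
The R-expression is bound → Principle C violation.

Principle C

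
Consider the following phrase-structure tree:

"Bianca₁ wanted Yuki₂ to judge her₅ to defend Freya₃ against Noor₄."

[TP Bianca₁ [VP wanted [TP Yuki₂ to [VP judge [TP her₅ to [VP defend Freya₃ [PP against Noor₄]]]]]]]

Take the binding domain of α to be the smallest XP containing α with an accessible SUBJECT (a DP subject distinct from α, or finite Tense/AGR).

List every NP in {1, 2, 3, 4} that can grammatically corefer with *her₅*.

{1}

*her* is a pronoun, so Principle B applies: it must be free in its binding domain.
Binding domain of *her₅*: the embedded TP, whose subject is Yuki₂.
*Bianca₁* c-commands the pronoun but from outside its binding domain, and is not c-commanded by it → coindexation permitted.
*Yuki₂* c-commands the pronoun within its binding domain → coindexation would violate Principle B.
*Freya₃*: the pronoun c-commands this R-expression → coindexation would violate Principle C on *Freya₃*.
*Noor₄*: the pronoun c-commands this R-expression → coindexation would violate Principle C on *Noor₄*.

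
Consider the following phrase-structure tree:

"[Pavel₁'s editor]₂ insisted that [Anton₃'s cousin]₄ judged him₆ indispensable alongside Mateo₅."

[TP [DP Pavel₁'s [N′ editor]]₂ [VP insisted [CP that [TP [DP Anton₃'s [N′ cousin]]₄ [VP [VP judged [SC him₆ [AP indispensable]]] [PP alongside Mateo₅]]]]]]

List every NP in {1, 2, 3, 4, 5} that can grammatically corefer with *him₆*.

{1, 2, 3, 5}

*him* is a pronoun, so Principle B applies: it must be free in its binding domain.
Binding domain of *him₆*: the embedded TP, whose subject is [Anton₃'s cousin]₄.
*Pavel₁* and the pronoun do not c-command one another → neither Principle B nor Principle C is at stake; coindexation permitted.
*[Pavel₁'s editor]₂* c-commands the pronoun but from outside its binding domain, and is not c-commanded by it → coindexation permitted.
*Anton₃* and the pronoun do not c-command one another → neither Principle B nor Principle C is at stake; coindexation permitted.
*[Anton₃'s cousin]₄* c-commands the pronoun within its binding domain → coindexation would violate Principle B.
*Mateo₅* and the pronoun do not c-command one another → neither Principle B nor Principle C is at stake; coindexation permitted.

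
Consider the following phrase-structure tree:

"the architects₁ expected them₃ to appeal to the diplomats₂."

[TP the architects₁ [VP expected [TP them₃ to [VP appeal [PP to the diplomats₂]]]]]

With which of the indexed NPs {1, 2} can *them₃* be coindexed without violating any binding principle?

*them* is a pronoun, so Principle B applies: it must be free in its binding domain.
Binding domain of *them₃*: the matrix TP, whose subject is the architects₁.
*the architects₁* c-commands the pronoun within its binding domain → coindexation would violate Principle B.
*the diplomats₂*: the pronoun c-commands this R-expression → coindexation would violate Principle C on *the diplomats₂*.

none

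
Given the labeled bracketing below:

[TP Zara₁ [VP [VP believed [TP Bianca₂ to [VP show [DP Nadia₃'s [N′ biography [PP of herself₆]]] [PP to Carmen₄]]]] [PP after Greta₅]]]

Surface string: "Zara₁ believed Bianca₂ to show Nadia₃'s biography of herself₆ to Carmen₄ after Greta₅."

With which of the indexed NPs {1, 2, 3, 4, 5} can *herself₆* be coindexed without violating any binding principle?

{3}

*herself* is an anaphor, so Principle A applies: it must be bound in its binding domain.
Binding domain of *herself₆*: the possessed DP, whose subject is Nadia₃.
*Zara₁* c-commands the anaphor but is outside its binding domain → cannot satisfy Principle A.
*Bianca₂* c-commands the anaphor but is outside its binding domain → cannot satisfy Principle A.
*Nadia₃* c-commands the anaphor within its binding domain → licit binder.
*Carmen₄* does not c-command the anaphor → cannot bind it.
*Greta₅* does not c-command the anaphor → cannot bind it.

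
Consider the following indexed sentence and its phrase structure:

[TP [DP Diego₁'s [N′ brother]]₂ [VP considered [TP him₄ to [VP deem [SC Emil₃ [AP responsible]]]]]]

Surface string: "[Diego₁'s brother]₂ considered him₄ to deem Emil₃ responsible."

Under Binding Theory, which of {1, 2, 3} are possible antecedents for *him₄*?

*him* is a pronoun, so Principle B applies: it must be free in its binding domain.
Binding domain of *him₄*: the matrix TP, whose subject is [Diego₁'s brother]₂.
*Diego₁* and the pronoun do not c-command one another → neither Principle B nor Principle C is at stake; coindexation permitted.
*[Diego₁'s brother]₂* c-commands the pronoun within its binding domain → coindexation would violate Principle B.
*Emil₃*: the pronoun c-commands this R-expression → coindexation would violate Principle C on *Emil₃*.

{1}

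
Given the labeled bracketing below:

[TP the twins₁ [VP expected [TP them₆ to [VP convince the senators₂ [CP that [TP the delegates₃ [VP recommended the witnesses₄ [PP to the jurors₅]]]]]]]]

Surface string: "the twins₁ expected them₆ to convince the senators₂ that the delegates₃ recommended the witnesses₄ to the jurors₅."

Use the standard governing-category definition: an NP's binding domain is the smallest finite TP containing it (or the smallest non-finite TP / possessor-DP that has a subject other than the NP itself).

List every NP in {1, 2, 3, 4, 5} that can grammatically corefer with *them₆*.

*them* is a pronoun, so Principle B applies: it must be free in its binding domain.
Binding domain of *them₆*: the matrix TP, whose subject is the twins₁.
*the twins₁* c-commands the pronoun within its binding domain → coindexation would violate Principle B.
*the senators₂*: the pronoun c-commands this R-expression → coindexation would violate Principle C on *the senators₂*.
*the delegates₃*: the pronoun c-commands this R-expression → coindexation would violate Principle C on *the delegates₃*.
*the witnesses₄*: the pronoun c-commands this R-expression → coindexation would violate Principle C on *the witnesses₄*.
*the jurors₅*: the pronoun c-commands this R-expression → coindexation would violate Principle C on *the jurors₅*.

none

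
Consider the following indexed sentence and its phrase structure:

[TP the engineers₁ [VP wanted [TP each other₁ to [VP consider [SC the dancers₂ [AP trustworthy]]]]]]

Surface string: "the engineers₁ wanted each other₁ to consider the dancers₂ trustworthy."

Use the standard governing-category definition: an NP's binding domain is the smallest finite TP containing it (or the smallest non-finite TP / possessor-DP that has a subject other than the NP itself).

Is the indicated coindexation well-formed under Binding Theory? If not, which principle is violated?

grammatical

The two coindexed NPs are *the engineers₁* and *each other₁*.
*each other₁* is an anaphor; its binding domain is the matrix TP, whose subject is the engineers₁. *the engineers₁* c-commands it within that domain and shares its index, so Principle A is satisfied.
*the engineers₁* is an R-expression; *each other₁* does not c-command it, and no other NP shares its index, so Principle C is satisfied.
All principles are respected.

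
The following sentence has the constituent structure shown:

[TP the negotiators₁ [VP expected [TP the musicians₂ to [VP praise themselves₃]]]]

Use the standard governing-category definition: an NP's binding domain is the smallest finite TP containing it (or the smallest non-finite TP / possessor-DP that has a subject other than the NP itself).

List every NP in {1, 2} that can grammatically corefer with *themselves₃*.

{2}

*themselves* is an anaphor, so Principle A applies: it must be bound in its binding domain.
Binding domain of *themselves₃*: the embedded TP, whose subject is the musicians₂.
*the negotiators₁* c-commands the anaphor but is outside its binding domain → cannot satisfy Principle A.
*the musicians₂* c-commands the anaphor within its binding domain → licit binder.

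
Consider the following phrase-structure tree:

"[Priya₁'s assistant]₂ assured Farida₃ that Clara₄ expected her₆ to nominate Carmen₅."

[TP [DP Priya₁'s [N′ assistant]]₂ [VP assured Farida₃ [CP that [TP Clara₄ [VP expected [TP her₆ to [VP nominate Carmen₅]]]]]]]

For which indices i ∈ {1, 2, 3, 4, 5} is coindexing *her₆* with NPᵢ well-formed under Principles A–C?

{1, 2, 3}

*her* is a pronoun, so Principle B applies: it must be free in its binding domain.
Binding domain of *her₆*: the embedded TP, whose subject is Clara₄.
*Priya₁* and the pronoun do not c-command one another → neither Principle B nor Principle C is at stake; coindexation permitted.
*[Priya₁'s assistant]₂* c-commands the pronoun but from outside its binding domain, and is not c-commanded by it → coindexation permitted.
*Farida₃* c-commands the pronoun but from outside its binding domain, and is not c-commanded by it → coindexation permitted.
*Clara₄* c-commands the pronoun within its binding domain → coindexation would violate Principle B.
*Carmen₅*: the pronoun c-commands this R-expression → coindexation would violate Principle C on *Carmen₅*.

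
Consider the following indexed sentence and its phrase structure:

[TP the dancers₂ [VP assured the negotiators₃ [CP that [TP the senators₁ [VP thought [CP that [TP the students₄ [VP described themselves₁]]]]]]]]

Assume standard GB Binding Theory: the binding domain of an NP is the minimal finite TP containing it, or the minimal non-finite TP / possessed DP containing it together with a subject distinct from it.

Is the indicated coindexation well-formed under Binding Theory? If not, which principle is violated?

Principle A

The two coindexed NPs are *the senators₁* and *themselves₁*.
*themselves₁* is an anaphor. Principle A requires it to be bound within its binding domain — the embedded TP, whose subject is the students₄.
Within that domain it is c-commanded by *the students₄*, which does not share its index.
*the senators₁* does c-command the anaphor, but from outside its binding domain.
The anaphor is unbound in its domain → Principle A violation.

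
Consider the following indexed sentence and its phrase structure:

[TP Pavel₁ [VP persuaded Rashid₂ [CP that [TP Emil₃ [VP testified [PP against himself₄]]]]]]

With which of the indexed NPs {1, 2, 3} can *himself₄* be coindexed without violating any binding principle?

{3}

*himself* is an anaphor, so Principle A applies: it must be bound in its binding domain.
Binding domain of *himself₄*: the embedded TP, whose subject is Emil₃.
*Pavel₁* c-commands the anaphor but is outside its binding domain → cannot satisfy Principle A.
*Rashid₂* c-commands the anaphor but is outside its binding domain → cannot satisfy Principle A.
*Emil₃* c-commands the anaphor within its binding domain → licit binder.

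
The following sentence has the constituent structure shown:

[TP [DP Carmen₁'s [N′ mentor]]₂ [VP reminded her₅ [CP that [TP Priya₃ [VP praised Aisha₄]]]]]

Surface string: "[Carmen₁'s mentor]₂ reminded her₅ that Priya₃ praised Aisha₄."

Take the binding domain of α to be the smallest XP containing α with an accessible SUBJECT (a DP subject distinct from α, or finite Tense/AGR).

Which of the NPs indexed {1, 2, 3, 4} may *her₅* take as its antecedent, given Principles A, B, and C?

*her* is a pronoun, so Principle B applies: it must be free in its binding domain.
Binding domain of *her₅*: the matrix TP, whose subject is [Carmen₁'s mentor]₂.
*Carmen₁* and the pronoun do not c-command one another → neither Principle B nor Principle C is at stake; coindexation permitted.
*[Carmen₁'s mentor]₂* c-commands the pronoun within its binding domain → coindexation would violate Principle B.
*Priya₃*: the pronoun c-commands this R-expression → coindexation would violate Principle C on *Priya₃*.
*Aisha₄*: the pronoun c-commands this R-expression → coindexation would violate Principle C on *Aisha₄*.

{1}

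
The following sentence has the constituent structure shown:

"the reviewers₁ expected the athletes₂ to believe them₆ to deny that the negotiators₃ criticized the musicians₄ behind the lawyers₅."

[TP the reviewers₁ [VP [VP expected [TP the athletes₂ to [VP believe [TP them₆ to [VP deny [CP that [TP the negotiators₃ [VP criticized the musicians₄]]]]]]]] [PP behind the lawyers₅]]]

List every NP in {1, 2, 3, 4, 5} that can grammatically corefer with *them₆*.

{1, 5}

*them* is a pronoun, so Principle B applies: it must be free in its binding domain.
Binding domain of *them₆*: the embedded TP, whose subject is the athletes₂.
*the reviewers₁* c-commands the pronoun but from outside its binding domain, and is not c-commanded by it → coindexation permitted.
*the athletes₂* c-commands the pronoun within its binding domain → coindexation would violate Principle B.
*the negotiators₃*: the pronoun c-commands this R-expression → coindexation would violate Principle C on *the negotiators₃*.
*the musicians₄*: the pronoun c-commands this R-expression → coindexation would violate Principle C on *the musicians₄*.
*the lawyers₅* and the pronoun do not c-command one another → neither Principle B nor Principle C is at stake; coindexation permitted.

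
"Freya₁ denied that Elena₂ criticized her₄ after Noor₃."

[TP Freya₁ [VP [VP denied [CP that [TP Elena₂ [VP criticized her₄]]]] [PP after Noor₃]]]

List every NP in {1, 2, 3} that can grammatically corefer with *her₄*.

*her* is a pronoun, so Principle B applies: it must be free in its binding domain.
Binding domain of *her₄*: the embedded TP, whose subject is Elena₂.
*Freya₁* c-commands the pronoun but from outside its binding domain, and is not c-commanded by it → coindexation permitted.
*Elena₂* c-commands the pronoun within its binding domain → coindexation would violate Principle B.
*Noor₃* and the pronoun do not c-command one another → neither Principle B nor Principle C is at stake; coindexation permitted.

{1, 3}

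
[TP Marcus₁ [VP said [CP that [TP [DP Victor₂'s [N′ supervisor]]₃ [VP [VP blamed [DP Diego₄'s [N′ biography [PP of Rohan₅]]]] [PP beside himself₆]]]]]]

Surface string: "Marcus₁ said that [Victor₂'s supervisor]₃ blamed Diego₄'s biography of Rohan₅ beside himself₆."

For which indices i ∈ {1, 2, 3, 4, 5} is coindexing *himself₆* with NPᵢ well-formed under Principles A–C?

{3}

*himself* is an anaphor, so Principle A applies: it must be bound in its binding domain.
Binding domain of *himself₆*: the embedded TP, whose subject is [Victor₂'s supervisor]₃.
*Marcus₁* c-commands the anaphor but is outside its binding domain → cannot satisfy Principle A.
*Victor₂* does not c-command the anaphor → cannot bind it.
*[Victor₂'s supervisor]₃* c-commands the anaphor within its binding domain → licit binder.
*Diego₄* does not c-command the anaphor → cannot bind it.
*Rohan₅* does not c-command the anaphor → cannot bind it.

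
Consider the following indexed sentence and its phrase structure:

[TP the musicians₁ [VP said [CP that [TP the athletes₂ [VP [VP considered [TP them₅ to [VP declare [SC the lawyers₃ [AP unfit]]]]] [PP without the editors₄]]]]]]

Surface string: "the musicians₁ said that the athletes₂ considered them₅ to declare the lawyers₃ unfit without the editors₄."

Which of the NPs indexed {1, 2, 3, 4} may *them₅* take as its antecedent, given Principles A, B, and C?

{1, 4}

*them* is a pronoun, so Principle B applies: it must be free in its binding domain.
Binding domain of *them₅*: the embedded TP, whose subject is the athletes₂.
*the musicians₁* c-commands the pronoun but from outside its binding domain, and is not c-commanded by it → coindexation permitted.
*the athletes₂* c-commands the pronoun within its binding domain → coindexation would violate Principle B.
*the lawyers₃*: the pronoun c-commands this R-expression → coindexation would violate Principle C on *the lawyers₃*.
*the editors₄* and the pronoun do not c-command one another → neither Principle B nor Principle C is at stake; coindexation permitted.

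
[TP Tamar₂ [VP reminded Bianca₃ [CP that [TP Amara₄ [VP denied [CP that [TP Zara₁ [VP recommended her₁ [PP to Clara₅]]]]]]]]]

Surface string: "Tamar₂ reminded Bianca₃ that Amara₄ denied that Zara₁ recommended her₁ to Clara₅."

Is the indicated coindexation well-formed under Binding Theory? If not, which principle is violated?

Principle B

The two coindexed NPs are *Zara₁* and *her₁*.
*her₁* is a pronoun. Its binding domain is the embedded TP, whose subject is Zara₁.
*Zara₁* c-commands it within that domain and carries the same index.
The pronoun is locally bound → Principle B violation.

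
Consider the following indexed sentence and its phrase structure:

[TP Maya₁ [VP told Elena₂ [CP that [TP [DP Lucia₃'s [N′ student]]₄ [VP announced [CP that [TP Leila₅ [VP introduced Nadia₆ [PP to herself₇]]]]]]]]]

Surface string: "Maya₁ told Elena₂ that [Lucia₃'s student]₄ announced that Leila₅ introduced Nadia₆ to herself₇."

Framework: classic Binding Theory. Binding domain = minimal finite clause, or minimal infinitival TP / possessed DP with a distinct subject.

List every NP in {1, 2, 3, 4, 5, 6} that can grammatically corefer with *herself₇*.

*herself* is an anaphor, so Principle A applies: it must be bound in its binding domain.
Binding domain of *herself₇*: the embedded TP, whose subject is Leila₅.
*Maya₁* c-commands the anaphor but is outside its binding domain → cannot satisfy Principle A.
*Elena₂* c-commands the anaphor but is outside its binding domain → cannot satisfy Principle A.
*Lucia₃* does not c-command the anaphor → cannot bind it.
*[Lucia₃'s student]₄* c-commands the anaphor but is outside its binding domain → cannot satisfy Principle A.
*Leila₅* c-commands the anaphor within its binding domain → licit binder.
*Nadia₆* c-commands the anaphor within its binding domain → licit binder.

{5, 6}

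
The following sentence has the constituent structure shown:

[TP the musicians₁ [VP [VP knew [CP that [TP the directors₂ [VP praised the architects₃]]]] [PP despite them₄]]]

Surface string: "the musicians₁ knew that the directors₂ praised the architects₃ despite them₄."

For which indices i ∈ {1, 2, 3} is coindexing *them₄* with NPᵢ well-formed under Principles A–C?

*them* is a pronoun, so Principle B applies: it must be free in its binding domain.
Binding domain of *them₄*: the matrix TP, whose subject is the musicians₁.
*the musicians₁* c-commands the pronoun within its binding domain → coindexation would violate Principle B.
*the directors₂* and the pronoun do not c-command one another → neither Principle B nor Principle C is at stake; coindexation permitted.
*the architects₃* and the pronoun do not c-command one another → neither Principle B nor Principle C is at stake; coindexation permitted.

{2, 3}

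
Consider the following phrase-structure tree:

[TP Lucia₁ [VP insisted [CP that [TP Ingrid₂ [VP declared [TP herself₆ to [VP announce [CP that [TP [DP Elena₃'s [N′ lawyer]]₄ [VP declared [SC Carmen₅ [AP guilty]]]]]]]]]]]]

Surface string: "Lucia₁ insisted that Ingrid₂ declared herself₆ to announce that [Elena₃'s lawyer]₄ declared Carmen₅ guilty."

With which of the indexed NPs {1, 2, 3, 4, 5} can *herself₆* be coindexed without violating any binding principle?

{2}

*herself* is an anaphor, so Principle A applies: it must be bound in its binding domain.
Binding domain of *herself₆*: the embedded TP, whose subject is Ingrid₂.
*Lucia₁* c-commands the anaphor but is outside its binding domain → cannot satisfy Principle A.
*Ingrid₂* c-commands the anaphor within its binding domain → licit binder.
*Elena₃* does not c-command the anaphor → cannot bind it.
*[Elena₃'s lawyer]₄* does not c-command the anaphor → cannot bind it.
*Carmen₅* does not c-command the anaphor → cannot bind it.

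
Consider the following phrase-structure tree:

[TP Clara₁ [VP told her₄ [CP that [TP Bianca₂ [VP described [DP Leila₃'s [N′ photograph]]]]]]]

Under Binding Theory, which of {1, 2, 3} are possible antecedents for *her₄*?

none

*her* is a pronoun, so Principle B applies: it must be free in its binding domain.
Binding domain of *her₄*: the matrix TP, whose subject is Clara₁.
*Clara₁* c-commands the pronoun within its binding domain → coindexation would violate Principle B.
*Bianca₂*: the pronoun c-commands this R-expression → coindexation would violate Principle C on *Bianca₂*.
*Leila₃*: the pronoun c-commands this R-expression → coindexation would violate Principle C on *Leila₃*.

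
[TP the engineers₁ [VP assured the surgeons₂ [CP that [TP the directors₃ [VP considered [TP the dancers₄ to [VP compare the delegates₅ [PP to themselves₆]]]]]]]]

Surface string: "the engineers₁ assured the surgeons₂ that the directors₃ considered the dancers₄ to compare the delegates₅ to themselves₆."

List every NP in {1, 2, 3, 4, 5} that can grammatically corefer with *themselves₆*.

{4, 5}

*themselves* is an anaphor, so Principle A applies: it must be bound in its binding domain.
Binding domain of *themselves₆*: the embedded TP, whose subject is the dancers₄.
*the engineers₁* c-commands the anaphor but is outside its binding domain → cannot satisfy Principle A.
*the surgeons₂* c-commands the anaphor but is outside its binding domain → cannot satisfy Principle A.
*the directors₃* c-commands the anaphor but is outside its binding domain → cannot satisfy Principle A.
*the dancers₄* c-commands the anaphor within its binding domain → licit binder.
*the delegates₅* c-commands the anaphor within its binding domain → licit binder.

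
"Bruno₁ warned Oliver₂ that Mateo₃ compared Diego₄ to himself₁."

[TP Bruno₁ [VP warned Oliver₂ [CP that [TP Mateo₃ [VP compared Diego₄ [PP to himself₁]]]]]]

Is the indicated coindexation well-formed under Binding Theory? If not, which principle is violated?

Principle A

The two coindexed NPs are *Bruno₁* and *himself₁*.
*himself₁* is an anaphor. Principle A requires it to be bound within its binding domain — the embedded TP, whose subject is Mateo₃.
Within that domain it is c-commanded by *Mateo₃*, *Diego₄*, none of which share its index.
*Bruno₁* does c-command the anaphor, but from outside its binding domain.
The anaphor is unbound in its domain → Principle A violation.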